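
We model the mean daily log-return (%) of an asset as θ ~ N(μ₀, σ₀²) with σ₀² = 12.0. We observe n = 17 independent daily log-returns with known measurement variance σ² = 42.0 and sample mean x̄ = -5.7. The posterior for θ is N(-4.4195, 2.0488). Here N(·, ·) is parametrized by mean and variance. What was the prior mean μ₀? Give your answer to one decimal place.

μ₀ = 1.8

The posterior mean is a precision-weighted average: μ_n = (τ₀μ₀ + τ_data·x̄)/(τ₀+τ_data), with τ₀=1/σ₀² and τ_data=n/σ².
Here τ₀ = 1/12.0 = 0.083333 and τ_data = 17/42.0 = 0.404762, so τ_n = 0.488095.
Rearranging for μ₀: μ₀ = (μ_n·τ_n − τ_data·x̄)/τ₀ = (-4.4195·0.488095 − 0.404762·-5.7) / 0.083333 = 0.150008/0.083333 ≈ 1.8.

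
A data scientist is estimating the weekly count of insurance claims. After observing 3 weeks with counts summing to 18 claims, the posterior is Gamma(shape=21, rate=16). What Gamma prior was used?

Gamma–Poisson conjugacy: posterior shape = α + Σxᵢ, posterior rate = β + n.
So α = 21 − 18 = 3 and β = 16 − 3 = 13.

Gamma(shape=3, rate=13)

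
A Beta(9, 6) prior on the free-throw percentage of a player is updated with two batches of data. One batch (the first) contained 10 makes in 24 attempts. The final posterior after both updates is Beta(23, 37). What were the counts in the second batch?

4 makes and 17 misses

Sequential conjugate updates are equivalent to a single update on the pooled data, so total successes = posterior α − prior α and total failures = posterior β − prior β.
Total across both batches: 23−9=14 makes, 37−6=31 misses.
Subtract the first batch: 14−10=4 makes and 31−14=17 misses.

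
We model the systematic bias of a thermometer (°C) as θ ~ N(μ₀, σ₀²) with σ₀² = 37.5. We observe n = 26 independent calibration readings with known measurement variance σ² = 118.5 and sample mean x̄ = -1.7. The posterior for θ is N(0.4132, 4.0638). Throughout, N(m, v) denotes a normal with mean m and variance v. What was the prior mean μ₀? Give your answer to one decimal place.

μ₀ = 17.8

With known observation variance, the Normal–Normal posterior has precision τ_n = τ₀ + n/σ² and mean μ_n = (τ₀μ₀ + (n/σ²)x̄)/τ_n.
Here τ₀ = 1/37.5 = 0.026667 and τ_data = 26/118.5 = 0.219409, so τ_n = 0.246076.
Rearranging for μ₀: μ₀ = (μ_n·τ_n − τ_data·x̄)/τ₀ = (0.4132·0.246076 − 0.219409·-1.7) / 0.026667 = 0.474674/0.026667 ≈ 17.8.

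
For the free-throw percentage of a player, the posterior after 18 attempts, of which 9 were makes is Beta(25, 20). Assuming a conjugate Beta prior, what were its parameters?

Beta(16, 11)

Beta is conjugate to the binomial likelihood: posterior = Beta(α+s, β+f).
Subtract the data counts: 25−9=16, 20−9=11.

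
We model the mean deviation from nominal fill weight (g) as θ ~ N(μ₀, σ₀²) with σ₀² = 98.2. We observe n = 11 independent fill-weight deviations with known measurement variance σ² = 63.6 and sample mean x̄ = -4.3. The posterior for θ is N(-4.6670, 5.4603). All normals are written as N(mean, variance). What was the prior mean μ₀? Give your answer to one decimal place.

μ₀ = -10.9

With known observation variance, the Normal–Normal posterior has precision τ_n = τ₀ + n/σ² and mean μ_n = (τ₀μ₀ + (n/σ²)x̄)/τ_n.
Here τ₀ = 1/98.2 = 0.010183 and τ_data = 11/63.6 = 0.172956, so τ_n = 0.183139.
Rearranging for μ₀: μ₀ = (μ_n·τ_n − τ_data·x̄)/τ₀ = (-4.6670·0.183139 − 0.172956·-4.3) / 0.010183 = -0.110999/0.010183 ≈ -10.9.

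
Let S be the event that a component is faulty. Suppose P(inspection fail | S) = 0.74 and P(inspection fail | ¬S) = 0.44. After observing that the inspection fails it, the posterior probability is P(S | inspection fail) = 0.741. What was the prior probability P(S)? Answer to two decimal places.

P(S) = 0.63

In odds form, posterior odds = prior odds × likelihood ratio, so prior odds = posterior odds ÷ LR.
Posterior odds = 0.741/(1−0.741) = 2.8610. LR = 0.74/0.44 = 1.6818.
Prior odds = 2.8610/1.6818 = 1.7012, so P(S) = 1.7012/(1+1.7012) ≈ 0.63.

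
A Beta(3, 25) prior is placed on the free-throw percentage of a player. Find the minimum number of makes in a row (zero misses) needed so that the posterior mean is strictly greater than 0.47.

After k makes and 0 misses the posterior is Beta(3+k, 25), with mean (3+k)/(3+25+k).
Set (3+k)/(28+k) > 0.47 and solve: k > (0.47·28 − 3)/(1 − 0.47) = 19.170.
The smallest integer exceeding 19.170 is 20.

k = 20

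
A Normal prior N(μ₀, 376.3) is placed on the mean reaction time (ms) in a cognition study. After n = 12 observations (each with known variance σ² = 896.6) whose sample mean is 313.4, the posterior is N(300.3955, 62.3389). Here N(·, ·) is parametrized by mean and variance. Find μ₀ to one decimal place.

μ₀ = 234.9

With known observation variance, the Normal–Normal posterior has precision τ_n = τ₀ + n/σ² and mean μ_n = (τ₀μ₀ + (n/σ²)x̄)/τ_n.
Here τ₀ = 1/376.3 = 0.002657 and τ_data = 12/896.6 = 0.013384, so τ_n = 0.016041.
Rearranging for μ₀: μ₀ = (μ_n·τ_n − τ_data·x̄)/τ₀ = (300.3955·0.016041 − 0.013384·313.4) / 0.002657 = 0.624099/0.002657 ≈ 234.9.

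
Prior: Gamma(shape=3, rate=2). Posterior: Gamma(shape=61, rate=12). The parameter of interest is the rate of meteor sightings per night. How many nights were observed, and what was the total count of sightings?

n = 10 nights with total 58 sightings

Gamma–Poisson conjugacy: posterior shape = α + Σxᵢ, posterior rate = β + n.
Matching: Σxᵢ = 61 − 3 = 58 and n = 12 − 2 = 10.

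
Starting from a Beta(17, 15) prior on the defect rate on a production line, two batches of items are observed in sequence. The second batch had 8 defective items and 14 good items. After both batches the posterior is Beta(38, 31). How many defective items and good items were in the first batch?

13 defective items and 2 good items

Sequential conjugate updates are equivalent to a single update on the pooled data, so total successes = posterior α − prior α and total failures = posterior β − prior β.
Total across both batches: 38−17=21 defective items, 31−15=16 good items.
Subtract the second batch: 21−8=13 defective items and 16−14=2 good items.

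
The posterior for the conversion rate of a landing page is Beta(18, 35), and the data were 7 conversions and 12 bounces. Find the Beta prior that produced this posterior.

Under Beta–binomial conjugacy the posterior parameters are (α+s, β+f).
Subtract the data counts: 18−7=11, 35−12=23.

Beta(11, 23)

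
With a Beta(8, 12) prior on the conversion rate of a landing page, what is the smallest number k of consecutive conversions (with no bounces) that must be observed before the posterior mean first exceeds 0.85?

k = 61

After k conversions and 0 bounces the posterior is Beta(8+k, 12), with mean (8+k)/(8+12+k).
Set (8+k)/(20+k) > 0.85 and solve: k > (0.85·20 − 8)/(1 − 0.85) = 60.000.
The smallest integer exceeding 60.000 is 61.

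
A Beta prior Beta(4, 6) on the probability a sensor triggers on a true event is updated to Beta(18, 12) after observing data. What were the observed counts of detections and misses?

Under Beta–binomial conjugacy the posterior parameters are (a+s, b+f).
So s = 18 − 4 = 14 and f = 12 − 6 = 6.

14 detections and 6 misses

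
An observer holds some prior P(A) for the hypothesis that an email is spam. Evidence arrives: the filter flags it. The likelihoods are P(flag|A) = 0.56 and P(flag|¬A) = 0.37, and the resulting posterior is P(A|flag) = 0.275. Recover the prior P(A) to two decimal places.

P(A) = 0.20

Bayes' rule in odds form gives O(A|E) = O(A)·[P(E|A)/P(E|¬A)], hence O(A) = O(A|E)/LR.
Posterior odds = 0.275/(1−0.275) = 0.3793. LR = 0.56/0.37 = 1.5135.
Prior odds = 0.3793/1.5135 = 0.2506, so P(A) = 0.2506/(1+0.2506) ≈ 0.20.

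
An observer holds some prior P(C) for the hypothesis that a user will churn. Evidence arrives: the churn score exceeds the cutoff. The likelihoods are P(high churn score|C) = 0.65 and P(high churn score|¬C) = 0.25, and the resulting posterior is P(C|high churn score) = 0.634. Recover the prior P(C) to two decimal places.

P(C) = 0.40

In odds form, posterior odds = prior odds × likelihood ratio, so prior odds = posterior odds ÷ LR.
Posterior odds = 0.634/(1−0.634) = 1.7322. LR = 0.65/0.25 = 2.6000.
Prior odds = 1.7322/2.6000 = 0.6662, so P(C) = 0.6662/(1+0.6662) ≈ 0.40.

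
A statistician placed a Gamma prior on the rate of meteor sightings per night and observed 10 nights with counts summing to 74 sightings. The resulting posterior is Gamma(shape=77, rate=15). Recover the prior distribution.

Gamma(shape=3, rate=5)

A Gamma(α, β) prior (rate parametrization) on a Poisson rate with n observations summing to S gives posterior Gamma(α+S, β+n).
So α = 77 − 74 = 3 and β = 15 − 10 = 5.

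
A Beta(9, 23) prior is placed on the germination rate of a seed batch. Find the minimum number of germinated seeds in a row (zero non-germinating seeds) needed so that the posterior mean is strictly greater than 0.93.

k = 297

After k germinated seeds and 0 non-germinating seeds the posterior is Beta(9+k, 23), with mean (9+k)/(9+23+k).
Set (9+k)/(32+k) > 0.93 and solve: k > (0.93·32 − 9)/(1 − 0.93) = 296.571.
The smallest integer exceeding 296.571 is 297, and checking k=297: (306)/(329) = 0.9301 > 0.93.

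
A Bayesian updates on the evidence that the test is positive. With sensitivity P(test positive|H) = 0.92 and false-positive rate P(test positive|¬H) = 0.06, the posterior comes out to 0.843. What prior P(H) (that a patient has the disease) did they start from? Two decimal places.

In odds form, posterior odds = prior odds × likelihood ratio, so prior odds = posterior odds ÷ LR.
Posterior odds = 0.843/(1−0.843) = 5.3694. LR = 0.92/0.06 = 15.3333.
Prior odds = 5.3694/15.3333 = 0.3502, so P(H) = 0.3502/(1+0.3502) ≈ 0.26.

P(H) = 0.26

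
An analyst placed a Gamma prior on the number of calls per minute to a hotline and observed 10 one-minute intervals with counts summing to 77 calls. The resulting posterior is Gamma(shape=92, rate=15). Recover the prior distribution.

Gamma(shape=15, rate=5)

A Gamma(α, β) prior (rate parametrization) on a Poisson rate with n observations summing to S gives posterior Gamma(α+S, β+n).
So α = 92 − 77 = 15 and β = 15 − 10 = 5.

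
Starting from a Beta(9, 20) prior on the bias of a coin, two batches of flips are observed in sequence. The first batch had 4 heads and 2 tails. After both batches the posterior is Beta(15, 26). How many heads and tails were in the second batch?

Sequential conjugate updates are equivalent to a single update on the pooled data, so total successes = posterior α − prior α and total failures = posterior β − prior β.
Total across both batches: 15−9=6 heads, 26−20=6 tails.
Subtract the first batch: 6−4=2 heads and 6−2=4 tails.

2 heads and 4 tails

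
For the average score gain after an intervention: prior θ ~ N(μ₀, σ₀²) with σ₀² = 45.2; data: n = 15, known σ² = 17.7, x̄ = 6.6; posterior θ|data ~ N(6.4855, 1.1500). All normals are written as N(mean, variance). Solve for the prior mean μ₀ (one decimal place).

μ₀ = 2.1

With known observation variance, the Normal–Normal posterior has precision τ_n = τ₀ + n/σ² and mean μ_n = (τ₀μ₀ + (n/σ²)x̄)/τ_n.
Here τ₀ = 1/45.2 = 0.022124 and τ_data = 15/17.7 = 0.847458, so τ_n = 0.869582.
Rearranging for μ₀: μ₀ = (μ_n·τ_n − τ_data·x̄)/τ₀ = (6.4855·0.869582 − 0.847458·6.6) / 0.022124 = 0.046451/0.022124 ≈ 2.1.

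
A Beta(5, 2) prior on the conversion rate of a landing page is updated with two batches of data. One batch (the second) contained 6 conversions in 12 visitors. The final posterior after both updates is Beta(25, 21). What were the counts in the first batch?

Sequential conjugate updates are equivalent to a single update on the pooled data, so total successes = posterior α − prior α and total failures = posterior β − prior β.
Total across both batches: 25−5=20 conversions, 21−2=19 bounces.
Subtract the second batch: 20−6=14 conversions and 19−6=13 bounces.

14 conversions and 13 bounces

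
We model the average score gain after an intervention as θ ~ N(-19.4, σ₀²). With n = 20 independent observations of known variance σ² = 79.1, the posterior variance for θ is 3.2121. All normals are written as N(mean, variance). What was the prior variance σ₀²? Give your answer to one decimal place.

Posterior precision equals prior precision plus data precision: 1/σ_n² = 1/σ₀² + n/σ².
So 1/σ₀² = 1/3.2121 − 20/79.1 = 0.311323 − 0.252845 = 0.058478.
Hence σ₀² = 1/0.058478 ≈ 17.1.

σ₀² = 17.1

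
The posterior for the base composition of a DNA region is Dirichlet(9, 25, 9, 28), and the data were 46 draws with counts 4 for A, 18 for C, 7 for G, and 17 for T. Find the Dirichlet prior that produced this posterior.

For a Dirichlet(α) prior with multinomial counts c, the posterior is Dirichlet(α + c) componentwise.
Subtract each count from the matching posterior parameter: 9−4=5, 25−18=7, 9−7=2, 28−17=11.

Dirichlet(5, 7, 2, 11)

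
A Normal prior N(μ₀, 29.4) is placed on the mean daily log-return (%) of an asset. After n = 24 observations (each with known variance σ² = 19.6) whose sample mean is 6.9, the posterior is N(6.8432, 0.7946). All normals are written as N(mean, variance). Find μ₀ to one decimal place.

μ₀ = 4.8

With known observation variance, the Normal–Normal posterior has precision τ_n = τ₀ + n/σ² and mean μ_n = (τ₀μ₀ + (n/σ²)x̄)/τ_n.
Here τ₀ = 1/29.4 = 0.034014 and τ_data = 24/19.6 = 1.224490, so τ_n = 1.258504.
Rearranging for μ₀: μ₀ = (μ_n·τ_n − τ_data·x̄)/τ₀ = (6.8432·1.258504 − 1.224490·6.9) / 0.034014 = 0.163214/0.034014 ≈ 4.8.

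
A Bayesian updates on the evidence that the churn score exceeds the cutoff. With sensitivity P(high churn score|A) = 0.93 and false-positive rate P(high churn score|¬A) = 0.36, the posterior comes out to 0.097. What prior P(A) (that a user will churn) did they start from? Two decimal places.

P(A) = 0.04

In odds form, posterior odds = prior odds × likelihood ratio, so prior odds = posterior odds ÷ LR.
Posterior odds = 0.097/(1−0.097) = 0.1074. LR = 0.93/0.36 = 2.5833.
Prior odds = 0.1074/2.5833 = 0.0416, so P(A) = 0.0416/(1+0.0416) ≈ 0.04.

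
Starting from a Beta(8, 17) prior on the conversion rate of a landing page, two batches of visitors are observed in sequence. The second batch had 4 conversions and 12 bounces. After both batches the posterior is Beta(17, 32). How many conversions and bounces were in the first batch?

5 conversions and 3 bounces

Because Beta–binomial updating is additive in the counts, the combined data contributed (α_post−α_prior, β_post−β_prior) successes and failures.
Total across both batches: 17−8=9 conversions, 32−17=15 bounces.
Subtract the second batch: 9−4=5 conversions and 15−12=3 bounces.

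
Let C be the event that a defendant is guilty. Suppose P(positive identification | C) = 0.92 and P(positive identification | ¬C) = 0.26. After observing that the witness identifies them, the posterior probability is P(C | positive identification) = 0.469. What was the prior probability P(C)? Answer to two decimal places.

In odds form, posterior odds = prior odds × likelihood ratio, so prior odds = posterior odds ÷ LR.
Posterior odds = 0.469/(1−0.469) = 0.8832. LR = 0.92/0.26 = 3.5385.
Prior odds = 0.8832/3.5385 = 0.2496, so P(C) = 0.2496/(1+0.2496) ≈ 0.20.

P(C) = 0.20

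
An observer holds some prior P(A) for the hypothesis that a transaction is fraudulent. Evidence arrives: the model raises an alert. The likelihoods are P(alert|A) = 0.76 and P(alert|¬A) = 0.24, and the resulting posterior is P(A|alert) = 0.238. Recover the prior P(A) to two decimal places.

In odds form, posterior odds = prior odds × likelihood ratio, so prior odds = posterior odds ÷ LR.
Posterior odds = 0.238/(1−0.238) = 0.3123. LR = 0.76/0.24 = 3.1667.
Prior odds = 0.3123/3.1667 = 0.0986, so P(A) = 0.0986/(1+0.0986) ≈ 0.09.

P(A) = 0.09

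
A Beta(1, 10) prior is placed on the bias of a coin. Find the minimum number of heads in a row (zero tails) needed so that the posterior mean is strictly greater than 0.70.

k = 23

After k heads and 0 tails the posterior is Beta(1+k, 10), with mean (1+k)/(1+10+k).
Set (1+k)/(11+k) > 0.70 and solve: k > (0.70·11 − 1)/(1 − 0.70) = 22.333.
The smallest integer exceeding 22.333 is 23.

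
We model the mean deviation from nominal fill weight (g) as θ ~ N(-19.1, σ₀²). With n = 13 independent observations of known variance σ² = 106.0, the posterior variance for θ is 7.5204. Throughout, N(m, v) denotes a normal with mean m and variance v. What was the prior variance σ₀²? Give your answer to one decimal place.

σ₀² = 96.8

For the Normal–Normal model with known σ², precisions add: τ_n = τ₀ + n/σ².
So 1/σ₀² = 1/7.5204 − 13/106.0 = 0.132972 − 0.122642 = 0.010330.
Hence σ₀² = 1/0.010330 ≈ 96.8.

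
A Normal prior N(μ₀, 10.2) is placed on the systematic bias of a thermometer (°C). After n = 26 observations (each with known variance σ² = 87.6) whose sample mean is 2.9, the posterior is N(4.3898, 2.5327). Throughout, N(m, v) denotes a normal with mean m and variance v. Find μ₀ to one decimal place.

μ₀ = 8.9

With known observation variance, the Normal–Normal posterior has precision τ_n = τ₀ + n/σ² and mean μ_n = (τ₀μ₀ + (n/σ²)x̄)/τ_n.
Here τ₀ = 1/10.2 = 0.098039 and τ_data = 26/87.6 = 0.296804, so τ_n = 0.394843.
Rearranging for μ₀: μ₀ = (μ_n·τ_n − τ_data·x̄)/τ₀ = (4.3898·0.394843 − 0.296804·2.9) / 0.098039 = 0.872550/0.098039 ≈ 8.9.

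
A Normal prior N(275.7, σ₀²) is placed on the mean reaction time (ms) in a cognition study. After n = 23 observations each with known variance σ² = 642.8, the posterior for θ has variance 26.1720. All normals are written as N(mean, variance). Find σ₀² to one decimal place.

For the Normal–Normal model with known σ², precisions add: τ_n = τ₀ + n/σ².
So 1/σ₀² = 1/26.1720 − 23/642.8 = 0.038209 − 0.035781 = 0.002428.
Hence σ₀² = 1/0.002428 ≈ 411.9.

σ₀² = 411.9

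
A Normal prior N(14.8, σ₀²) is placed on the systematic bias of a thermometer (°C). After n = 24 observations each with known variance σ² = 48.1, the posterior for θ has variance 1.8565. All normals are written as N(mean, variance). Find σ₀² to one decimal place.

For the Normal–Normal model with known σ², precisions add: τ_n = τ₀ + n/σ².
So 1/σ₀² = 1/1.8565 − 24/48.1 = 0.538648 − 0.498960 = 0.039688.
Hence σ₀² = 1/0.039688 ≈ 25.2.

σ₀² = 25.2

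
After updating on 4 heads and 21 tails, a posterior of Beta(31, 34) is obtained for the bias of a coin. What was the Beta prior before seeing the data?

Beta(27, 13)

Under Beta–binomial conjugacy the posterior parameters are (a+s, b+f).
Subtract the data counts: 31−4=27, 34−21=13.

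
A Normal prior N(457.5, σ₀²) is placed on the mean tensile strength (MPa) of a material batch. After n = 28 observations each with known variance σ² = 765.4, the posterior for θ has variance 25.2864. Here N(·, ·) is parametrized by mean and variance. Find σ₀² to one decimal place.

σ₀² = 337.3

For the Normal–Normal model with known σ², precisions add: τ_n = τ₀ + n/σ².
So 1/σ₀² = 1/25.2864 − 28/765.4 = 0.039547 − 0.036582 = 0.002965.
Hence σ₀² = 1/0.002965 ≈ 337.3.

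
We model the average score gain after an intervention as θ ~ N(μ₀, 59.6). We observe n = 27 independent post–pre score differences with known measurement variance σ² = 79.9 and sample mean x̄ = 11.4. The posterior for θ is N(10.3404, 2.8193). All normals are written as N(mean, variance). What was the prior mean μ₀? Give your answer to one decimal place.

The posterior mean is a precision-weighted average: μ_n = (τ₀μ₀ + τ_data·x̄)/(τ₀+τ_data), with τ₀=1/σ₀² and τ_data=n/σ².
Here τ₀ = 1/59.6 = 0.016779 and τ_data = 27/79.9 = 0.337922, so τ_n = 0.354701.
Rearranging for μ₀: μ₀ = (μ_n·τ_n − τ_data·x̄)/τ₀ = (10.3404·0.354701 − 0.337922·11.4) / 0.016779 = -0.184561/0.016779 ≈ -11.0.

μ₀ = -11.0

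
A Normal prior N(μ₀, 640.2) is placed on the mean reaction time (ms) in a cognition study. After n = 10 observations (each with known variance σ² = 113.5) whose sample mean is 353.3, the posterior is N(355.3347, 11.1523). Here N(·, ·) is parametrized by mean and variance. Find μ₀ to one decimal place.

With known observation variance, the Normal–Normal posterior has precision τ_n = τ₀ + n/σ² and mean μ_n = (τ₀μ₀ + (n/σ²)x̄)/τ_n.
Here τ₀ = 1/640.2 = 0.001562 and τ_data = 10/113.5 = 0.088106, so τ_n = 0.089668.
Rearranging for μ₀: μ₀ = (μ_n·τ_n − τ_data·x̄)/τ₀ = (355.3347·0.089668 − 0.088106·353.3) / 0.001562 = 0.734302/0.001562 ≈ 470.1.

μ₀ = 470.1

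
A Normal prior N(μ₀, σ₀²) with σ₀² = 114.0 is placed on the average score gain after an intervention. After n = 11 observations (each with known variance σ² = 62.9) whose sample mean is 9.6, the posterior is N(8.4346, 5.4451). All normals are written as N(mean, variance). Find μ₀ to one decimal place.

μ₀ = -14.8

With known observation variance, the Normal–Normal posterior has precision τ_n = τ₀ + n/σ² and mean μ_n = (τ₀μ₀ + (n/σ²)x̄)/τ_n.
Here τ₀ = 1/114.0 = 0.008772 and τ_data = 11/62.9 = 0.174881, so τ_n = 0.183653.
Rearranging for μ₀: μ₀ = (μ_n·τ_n − τ_data·x̄)/τ₀ = (8.4346·0.183653 − 0.174881·9.6) / 0.008772 = -0.129818/0.008772 ≈ -14.8.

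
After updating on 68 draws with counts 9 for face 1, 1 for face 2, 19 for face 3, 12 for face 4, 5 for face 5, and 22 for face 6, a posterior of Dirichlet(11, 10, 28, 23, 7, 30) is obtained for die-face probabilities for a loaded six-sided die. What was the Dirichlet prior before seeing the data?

For a Dirichlet(α) prior with multinomial counts c, the posterior is Dirichlet(α + c) componentwise.
Subtract each count from the matching posterior parameter: 11−9=2, 10−1=9, 28−19=9, 23−12=11, 7−5=2, 30−22=8.

Dirichlet(2, 9, 9, 11, 2, 8)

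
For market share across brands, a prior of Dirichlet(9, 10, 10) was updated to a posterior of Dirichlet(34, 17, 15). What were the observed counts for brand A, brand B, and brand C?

For a Dirichlet(α) prior with multinomial counts c, the posterior is Dirichlet(α + c) componentwise.
Counts are posterior − prior componentwise: 34−9=25, 17−10=7, 15−10=5.

counts (25, 7, 5)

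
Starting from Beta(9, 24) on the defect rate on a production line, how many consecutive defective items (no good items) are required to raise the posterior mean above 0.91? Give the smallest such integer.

After k defective items and 0 good items the posterior is Beta(9+k, 24), with mean (9+k)/(9+24+k).
Set (9+k)/(33+k) > 0.91 and solve: k > (0.91·33 − 9)/(1 − 0.91) = 233.667.
The smallest integer exceeding 233.667 is 234, and checking k=234: (243)/(267) = 0.9101 > 0.91.

k = 234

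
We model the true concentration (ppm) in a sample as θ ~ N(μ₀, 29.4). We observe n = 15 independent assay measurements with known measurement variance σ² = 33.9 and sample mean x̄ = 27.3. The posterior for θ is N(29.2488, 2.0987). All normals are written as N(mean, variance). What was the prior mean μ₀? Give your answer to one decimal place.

μ₀ = 54.6

The posterior mean is a precision-weighted average: μ_n = (τ₀μ₀ + τ_data·x̄)/(τ₀+τ_data), with τ₀=1/σ₀² and τ_data=n/σ².
Here τ₀ = 1/29.4 = 0.034014 and τ_data = 15/33.9 = 0.442478, so τ_n = 0.476492.
Rearranging for μ₀: μ₀ = (μ_n·τ_n − τ_data·x̄)/τ₀ = (29.2488·0.476492 − 0.442478·27.3) / 0.034014 = 1.857170/0.034014 ≈ 54.6.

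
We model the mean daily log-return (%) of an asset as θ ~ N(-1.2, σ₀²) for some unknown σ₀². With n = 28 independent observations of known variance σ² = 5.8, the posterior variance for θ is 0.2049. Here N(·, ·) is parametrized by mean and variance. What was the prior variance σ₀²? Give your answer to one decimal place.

Posterior precision equals prior precision plus data precision: 1/σ_n² = 1/σ₀² + n/σ².
So 1/σ₀² = 1/0.2049 − 28/5.8 = 4.880429 − 4.827586 = 0.052843.
Hence σ₀² = 1/0.052843 ≈ 18.9.

σ₀² = 18.9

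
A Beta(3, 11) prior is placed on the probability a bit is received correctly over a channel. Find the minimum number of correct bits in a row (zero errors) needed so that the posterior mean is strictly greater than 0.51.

k = 9

After k correct bits and 0 errors the posterior is Beta(3+k, 11), with mean (3+k)/(3+11+k).
Set (3+k)/(14+k) > 0.51 and solve: k > (0.51·14 − 3)/(1 − 0.51) = 8.449.
The smallest integer exceeding 8.449 is 9, and checking k=9: (12)/(23) = 0.5217 > 0.51.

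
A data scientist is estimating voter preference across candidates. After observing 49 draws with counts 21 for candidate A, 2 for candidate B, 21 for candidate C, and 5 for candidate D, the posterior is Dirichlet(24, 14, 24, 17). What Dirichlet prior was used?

Dirichlet(3, 12, 3, 12)

For a Dirichlet(α) prior with multinomial counts c, the posterior is Dirichlet(α + c) componentwise.
Subtract each count from the matching posterior parameter: 24−21=3, 14−2=12, 24−21=3, 17−5=12.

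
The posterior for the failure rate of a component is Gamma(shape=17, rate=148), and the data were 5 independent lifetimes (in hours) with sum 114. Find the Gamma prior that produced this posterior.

For an exponential likelihood with a Gamma(α, β) prior on the rate, n observations with total T give posterior Gamma(α+n, β+T).
So α = 17 − 5 = 12 and β = 148 − 114 = 34.

Gamma(shape=12, rate=34)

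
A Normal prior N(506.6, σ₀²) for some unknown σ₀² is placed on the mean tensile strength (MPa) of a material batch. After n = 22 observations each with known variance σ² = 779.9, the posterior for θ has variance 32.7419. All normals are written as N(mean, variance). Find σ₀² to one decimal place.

Posterior precision equals prior precision plus data precision: 1/σ_n² = 1/σ₀² + n/σ².
So 1/σ₀² = 1/32.7419 − 22/779.9 = 0.030542 − 0.028209 = 0.002333.
Hence σ₀² = 1/0.002333 ≈ 428.6.

σ₀² = 428.6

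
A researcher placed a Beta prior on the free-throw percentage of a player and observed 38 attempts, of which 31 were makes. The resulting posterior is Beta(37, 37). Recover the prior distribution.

Beta(6, 30)

A Beta(α, β) prior with s successes and f failures in binomial data gives a Beta(α+s, β+f) posterior.
Subtract the data counts: 37−31=6, 37−7=30.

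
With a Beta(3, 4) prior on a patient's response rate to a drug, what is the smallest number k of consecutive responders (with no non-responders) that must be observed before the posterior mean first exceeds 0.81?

k = 15

After k responders and 0 non-responders the posterior is Beta(3+k, 4), with mean (3+k)/(3+4+k).
Set (3+k)/(7+k) > 0.81 and solve: k > (0.81·7 − 3)/(1 − 0.81) = 14.053.
The smallest integer exceeding 14.053 is 15, and checking k=15: (18)/(22) = 0.8182 > 0.81.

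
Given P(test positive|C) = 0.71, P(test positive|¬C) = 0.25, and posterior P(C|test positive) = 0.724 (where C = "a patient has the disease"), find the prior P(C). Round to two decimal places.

In odds form, posterior odds = prior odds × likelihood ratio, so prior odds = posterior odds ÷ LR.
Posterior odds = 0.724/(1−0.724) = 2.6232. LR = 0.71/0.25 = 2.8400.
Prior odds = 2.6232/2.8400 = 0.9237, so P(C) = 0.9237/(1+0.9237) ≈ 0.48.

P(C) = 0.48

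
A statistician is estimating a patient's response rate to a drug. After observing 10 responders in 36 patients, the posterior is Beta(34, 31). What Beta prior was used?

Beta(24, 5)

Under Beta–binomial conjugacy the posterior parameters are (a+s, b+f).
Subtract the data counts: 34−10=24, 31−26=5.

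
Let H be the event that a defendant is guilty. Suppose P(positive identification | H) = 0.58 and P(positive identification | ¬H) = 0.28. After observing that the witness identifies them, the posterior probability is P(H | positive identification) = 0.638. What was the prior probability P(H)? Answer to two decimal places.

Bayes' rule in odds form gives O(H|E) = O(H)·[P(E|H)/P(E|¬H)], hence O(H) = O(H|E)/LR.
Posterior odds = 0.638/(1−0.638) = 1.7624. LR = 0.58/0.28 = 2.0714.
Prior odds = 1.7624/2.0714 = 0.8508, so P(H) = 0.8508/(1+0.8508) ≈ 0.46.

P(H) = 0.46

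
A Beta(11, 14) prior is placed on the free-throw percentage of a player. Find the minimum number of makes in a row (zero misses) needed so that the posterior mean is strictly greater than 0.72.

After k makes and 0 misses the posterior is Beta(11+k, 14), with mean (11+k)/(11+14+k).
Set (11+k)/(25+k) > 0.72 and solve: k > (0.72·25 − 11)/(1 − 0.72) = 25.000.
The smallest integer exceeding 25.000 is 26, and checking k=26: (37)/(51) = 0.7255 > 0.72.

k = 26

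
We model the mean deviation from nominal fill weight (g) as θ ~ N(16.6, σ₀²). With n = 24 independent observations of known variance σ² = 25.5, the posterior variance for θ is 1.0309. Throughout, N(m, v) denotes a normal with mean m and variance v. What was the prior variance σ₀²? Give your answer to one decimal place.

For the Normal–Normal model with known σ², precisions add: τ_n = τ₀ + n/σ².
So 1/σ₀² = 1/1.0309 − 24/25.5 = 0.970026 − 0.941176 = 0.028850.
Hence σ₀² = 1/0.028850 ≈ 34.7.

σ₀² = 34.7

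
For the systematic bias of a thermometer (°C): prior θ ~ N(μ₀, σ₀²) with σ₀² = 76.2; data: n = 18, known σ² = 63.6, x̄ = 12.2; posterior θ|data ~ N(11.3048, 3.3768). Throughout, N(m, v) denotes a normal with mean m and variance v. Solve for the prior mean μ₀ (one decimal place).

With known observation variance, the Normal–Normal posterior has precision τ_n = τ₀ + n/σ² and mean μ_n = (τ₀μ₀ + (n/σ²)x̄)/τ_n.
Here τ₀ = 1/76.2 = 0.013123 and τ_data = 18/63.6 = 0.283019, so τ_n = 0.296142.
Rearranging for μ₀: μ₀ = (μ_n·τ_n − τ_data·x̄)/τ₀ = (11.3048·0.296142 − 0.283019·12.2) / 0.013123 = -0.105006/0.013123 ≈ -8.0.

μ₀ = -8.0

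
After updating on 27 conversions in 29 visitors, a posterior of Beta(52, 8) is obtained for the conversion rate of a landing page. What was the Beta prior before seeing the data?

Beta(25, 6)

Beta is conjugate to the binomial likelihood: posterior = Beta(a+s, b+f).
Subtract the data counts: 52−27=25, 8−2=6.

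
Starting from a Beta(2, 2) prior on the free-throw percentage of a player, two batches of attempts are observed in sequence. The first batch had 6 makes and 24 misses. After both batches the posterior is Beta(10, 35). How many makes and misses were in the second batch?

Sequential conjugate updates are equivalent to a single update on the pooled data, so total successes = posterior α − prior α and total failures = posterior β − prior β.
Total across both batches: 10−2=8 makes, 35−2=33 misses.
Subtract the first batch: 8−6=2 makes and 33−24=9 misses.

2 makes and 9 misses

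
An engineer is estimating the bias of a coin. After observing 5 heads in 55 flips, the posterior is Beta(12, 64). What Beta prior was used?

A Beta(a, b) prior with s successes and f failures in binomial data gives a Beta(a+s, b+f) posterior.
Subtract the data counts: 12−5=7, 64−50=14.

Beta(7, 14)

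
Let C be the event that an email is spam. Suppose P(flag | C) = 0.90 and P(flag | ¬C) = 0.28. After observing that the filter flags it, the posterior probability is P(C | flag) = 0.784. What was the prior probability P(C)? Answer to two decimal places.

In odds form, posterior odds = prior odds × likelihood ratio, so prior odds = posterior odds ÷ LR.
Posterior odds = 0.784/(1−0.784) = 3.6296. LR = 0.90/0.28 = 3.2143.
Prior odds = 3.6296/3.2143 = 1.1292, so P(C) = 1.1292/(1+1.1292) ≈ 0.53.

P(C) = 0.53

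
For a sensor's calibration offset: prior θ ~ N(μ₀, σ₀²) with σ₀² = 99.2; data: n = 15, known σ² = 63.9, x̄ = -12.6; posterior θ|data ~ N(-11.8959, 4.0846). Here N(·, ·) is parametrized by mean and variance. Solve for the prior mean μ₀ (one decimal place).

μ₀ = 4.5

The posterior mean is a precision-weighted average: μ_n = (τ₀μ₀ + τ_data·x̄)/(τ₀+τ_data), with τ₀=1/σ₀² and τ_data=n/σ².
Here τ₀ = 1/99.2 = 0.010081 and τ_data = 15/63.9 = 0.234742, so τ_n = 0.244823.
Rearranging for μ₀: μ₀ = (μ_n·τ_n − τ_data·x̄)/τ₀ = (-11.8959·0.244823 − 0.234742·-12.6) / 0.010081 = 0.045359/0.010081 ≈ 4.5.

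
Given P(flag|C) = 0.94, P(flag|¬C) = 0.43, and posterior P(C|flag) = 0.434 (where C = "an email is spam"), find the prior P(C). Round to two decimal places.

In odds form, posterior odds = prior odds × likelihood ratio, so prior odds = posterior odds ÷ LR.
Posterior odds = 0.434/(1−0.434) = 0.7668. LR = 0.94/0.43 = 2.1860.
Prior odds = 0.7668/2.1860 = 0.3508, so P(C) = 0.3508/(1+0.3508) ≈ 0.26.

P(C) = 0.26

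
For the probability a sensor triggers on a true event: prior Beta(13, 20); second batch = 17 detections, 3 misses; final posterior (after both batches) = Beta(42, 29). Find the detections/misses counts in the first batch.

Because Beta–binomial updating is additive in the counts, the combined data contributed (α_post−α_prior, β_post−β_prior) successes and failures.
Total across both batches: 42−13=29 detections, 29−20=9 misses.
Subtract the second batch: 29−17=12 detections and 9−3=6 misses.

12 detections and 6 misses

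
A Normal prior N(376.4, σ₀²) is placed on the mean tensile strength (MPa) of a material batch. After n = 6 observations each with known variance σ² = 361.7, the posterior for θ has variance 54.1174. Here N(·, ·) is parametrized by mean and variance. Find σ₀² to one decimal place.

σ₀² = 529.1

Posterior precision equals prior precision plus data precision: 1/σ_n² = 1/σ₀² + n/σ².
So 1/σ₀² = 1/54.1174 − 6/361.7 = 0.018478 − 0.016588 = 0.001890.
Hence σ₀² = 1/0.001890 ≈ 529.1.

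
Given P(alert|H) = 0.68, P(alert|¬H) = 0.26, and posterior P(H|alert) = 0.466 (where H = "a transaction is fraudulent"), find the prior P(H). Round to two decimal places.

Bayes' rule in odds form gives O(H|E) = O(H)·[P(E|H)/P(E|¬H)], hence O(H) = O(H|E)/LR.
Posterior odds = 0.466/(1−0.466) = 0.8727. LR = 0.68/0.26 = 2.6154.
Prior odds = 0.8727/2.6154 = 0.3337, so P(H) = 0.3337/(1+0.3337) ≈ 0.25.

P(H) = 0.25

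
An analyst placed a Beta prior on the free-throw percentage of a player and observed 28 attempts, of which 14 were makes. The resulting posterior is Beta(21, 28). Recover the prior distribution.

Beta is conjugate to the binomial likelihood: posterior = Beta(a+s, b+f).
So a = 21 − 14 = 7 and b = 28 − 14 = 14.

Beta(7, 14)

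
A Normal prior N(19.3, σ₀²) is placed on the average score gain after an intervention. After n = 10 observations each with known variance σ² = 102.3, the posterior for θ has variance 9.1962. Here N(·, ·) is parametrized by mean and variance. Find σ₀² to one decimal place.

σ₀² = 91.0

For the Normal–Normal model with known σ², precisions add: τ_n = τ₀ + n/σ².
So 1/σ₀² = 1/9.1962 − 10/102.3 = 0.108741 − 0.097752 = 0.010989.
Hence σ₀² = 1/0.010989 ≈ 91.0.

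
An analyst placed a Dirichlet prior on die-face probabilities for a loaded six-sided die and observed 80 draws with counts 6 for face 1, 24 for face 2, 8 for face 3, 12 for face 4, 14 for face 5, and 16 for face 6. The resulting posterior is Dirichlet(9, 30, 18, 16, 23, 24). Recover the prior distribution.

Dirichlet(3, 6, 10, 4, 9, 8)

For a Dirichlet(α) prior with multinomial counts c, the posterior is Dirichlet(α + c) componentwise.
Subtract each count from the matching posterior parameter: 9−6=3, 30−24=6, 18−8=10, 16−12=4, 23−14=9, 24−16=8.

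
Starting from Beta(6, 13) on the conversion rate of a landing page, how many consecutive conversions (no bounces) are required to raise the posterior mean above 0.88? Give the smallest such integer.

k = 90

After k conversions and 0 bounces the posterior is Beta(6+k, 13), with mean (6+k)/(6+13+k).
Set (6+k)/(19+k) > 0.88 and solve: k > (0.88·19 − 6)/(1 − 0.88) = 89.333.
The smallest integer exceeding 89.333 is 90, and checking k=90: (96)/(109) = 0.8807 > 0.88.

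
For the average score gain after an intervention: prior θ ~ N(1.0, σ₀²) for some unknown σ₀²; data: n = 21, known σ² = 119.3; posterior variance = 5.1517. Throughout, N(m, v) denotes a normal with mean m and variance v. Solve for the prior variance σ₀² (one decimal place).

σ₀² = 55.3

Posterior precision equals prior precision plus data precision: 1/σ_n² = 1/σ₀² + n/σ².
So 1/σ₀² = 1/5.1517 − 21/119.3 = 0.194111 − 0.176027 = 0.018084.
Hence σ₀² = 1/0.018084 ≈ 55.3.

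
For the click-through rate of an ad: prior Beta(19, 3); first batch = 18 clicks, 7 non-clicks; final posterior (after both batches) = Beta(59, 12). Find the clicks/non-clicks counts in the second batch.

Because Beta–binomial updating is additive in the counts, the combined data contributed (α_post−α_prior, β_post−β_prior) successes and failures.
Total across both batches: 59−19=40 clicks, 12−3=9 non-clicks.
Subtract the first batch: 40−18=22 clicks and 9−7=2 non-clicks.

22 clicks and 2 non-clicks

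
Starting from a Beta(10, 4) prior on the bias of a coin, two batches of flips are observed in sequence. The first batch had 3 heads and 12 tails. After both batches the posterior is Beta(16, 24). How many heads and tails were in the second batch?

Sequential conjugate updates are equivalent to a single update on the pooled data, so total successes = posterior α − prior α and total failures = posterior β − prior β.
Total across both batches: 16−10=6 heads, 24−4=20 tails.
Subtract the first batch: 6−3=3 heads and 20−12=8 tails.

3 heads and 8 tails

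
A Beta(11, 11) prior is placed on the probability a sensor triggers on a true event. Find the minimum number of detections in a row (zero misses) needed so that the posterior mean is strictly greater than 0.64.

After k detections and 0 misses the posterior is Beta(11+k, 11), with mean (11+k)/(11+11+k).
Set (11+k)/(22+k) > 0.64 and solve: k > (0.64·22 − 11)/(1 − 0.64) = 8.556.
The smallest integer exceeding 8.556 is 9, and checking k=9: (20)/(31) = 0.6452 > 0.64.

k = 9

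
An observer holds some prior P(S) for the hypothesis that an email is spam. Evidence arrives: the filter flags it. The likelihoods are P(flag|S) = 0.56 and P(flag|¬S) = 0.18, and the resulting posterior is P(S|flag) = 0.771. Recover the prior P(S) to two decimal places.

Bayes' rule in odds form gives O(S|E) = O(S)·[P(E|S)/P(E|¬S)], hence O(S) = O(S|E)/LR.
Posterior odds = 0.771/(1−0.771) = 3.3668. LR = 0.56/0.18 = 3.1111.
Prior odds = 3.3668/3.1111 = 1.0822, so P(S) = 1.0822/(1+1.0822) ≈ 0.52.

P(S) = 0.52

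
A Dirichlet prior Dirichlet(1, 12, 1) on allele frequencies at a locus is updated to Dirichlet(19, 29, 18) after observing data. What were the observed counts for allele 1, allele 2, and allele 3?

For a Dirichlet(α) prior with multinomial counts c, the posterior is Dirichlet(α + c) componentwise.
Counts are posterior − prior componentwise: 19−1=18, 29−12=17, 18−1=17.

counts (18, 17, 17)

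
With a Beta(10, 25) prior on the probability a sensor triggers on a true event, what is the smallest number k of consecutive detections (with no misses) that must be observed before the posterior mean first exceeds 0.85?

After k detections and 0 misses the posterior is Beta(10+k, 25), with mean (10+k)/(10+25+k).
Set (10+k)/(35+k) > 0.85 and solve: k > (0.85·35 − 10)/(1 − 0.85) = 131.667.
The smallest integer exceeding 131.667 is 132, and checking k=132: (142)/(167) = 0.8503 > 0.85.

k = 132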